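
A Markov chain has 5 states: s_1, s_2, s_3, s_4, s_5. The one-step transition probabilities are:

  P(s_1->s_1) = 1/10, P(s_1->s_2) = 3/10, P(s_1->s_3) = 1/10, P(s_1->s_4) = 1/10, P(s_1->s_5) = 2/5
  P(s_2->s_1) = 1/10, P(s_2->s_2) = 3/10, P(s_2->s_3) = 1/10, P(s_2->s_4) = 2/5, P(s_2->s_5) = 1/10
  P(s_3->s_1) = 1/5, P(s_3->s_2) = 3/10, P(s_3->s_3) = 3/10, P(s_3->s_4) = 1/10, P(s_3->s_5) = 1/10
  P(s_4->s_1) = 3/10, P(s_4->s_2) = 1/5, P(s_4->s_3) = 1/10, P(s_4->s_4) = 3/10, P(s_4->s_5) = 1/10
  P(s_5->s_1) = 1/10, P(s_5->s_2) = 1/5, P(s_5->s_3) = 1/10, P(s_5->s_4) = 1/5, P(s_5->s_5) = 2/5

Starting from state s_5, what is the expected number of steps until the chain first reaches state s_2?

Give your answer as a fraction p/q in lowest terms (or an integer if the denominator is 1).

Answer: 1472/335

Derivation:
Let h_i = expected steps to first reach s_2 from state i.
Boundary: h_s_2 = 0.
First-step equations for the other states:
  h_s_1 = 1 + 1/10*h_s_1 + 3/10*h_s_2 + 1/10*h_s_3 + 1/10*h_s_4 + 2/5*h_s_5
  h_s_3 = 1 + 1/5*h_s_1 + 3/10*h_s_2 + 3/10*h_s_3 + 1/10*h_s_4 + 1/10*h_s_5
  h_s_4 = 1 + 3/10*h_s_1 + 1/5*h_s_2 + 1/10*h_s_3 + 3/10*h_s_4 + 1/10*h_s_5
  h_s_5 = 1 + 1/10*h_s_1 + 1/5*h_s_2 + 1/10*h_s_3 + 1/5*h_s_4 + 2/5*h_s_5

Substituting h_s_2 = 0 and rearranging gives the linear system (I - Q) h = 1:
  [9/10, -1/10, -1/10, -2/5] . (h_s_1, h_s_3, h_s_4, h_s_5) = 1
  [-1/5, 7/10, -1/10, -1/10] . (h_s_1, h_s_3, h_s_4, h_s_5) = 1
  [-3/10, -1/10, 7/10, -1/10] . (h_s_1, h_s_3, h_s_4, h_s_5) = 1
  [-1/10, -1/10, -1/5, 3/5] . (h_s_1, h_s_3, h_s_4, h_s_5) = 1

Solving yields:
  h_s_1 = 1328/335
  h_s_3 = 1274/335
  h_s_4 = 288/67
  h_s_5 = 1472/335

Starting state is s_5, so the expected hitting time is h_s_5 = 1472/335.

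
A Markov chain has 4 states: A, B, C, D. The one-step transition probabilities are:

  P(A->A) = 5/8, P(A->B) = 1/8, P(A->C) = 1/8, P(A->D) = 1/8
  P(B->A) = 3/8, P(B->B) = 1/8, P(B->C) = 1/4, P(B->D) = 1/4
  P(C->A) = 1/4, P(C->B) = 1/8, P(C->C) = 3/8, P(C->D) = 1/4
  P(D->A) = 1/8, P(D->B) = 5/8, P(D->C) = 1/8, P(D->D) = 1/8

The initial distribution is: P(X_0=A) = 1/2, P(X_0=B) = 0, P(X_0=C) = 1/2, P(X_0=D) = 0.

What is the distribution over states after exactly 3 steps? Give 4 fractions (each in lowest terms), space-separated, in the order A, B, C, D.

Answer: 209/512 27/128 13/64 91/512

Derivation:
Propagating the distribution step by step (d_{t+1} = d_t * P):
d_0 = (A=1/2, B=0, C=1/2, D=0)
  d_1[A] = 1/2*5/8 + 0*3/8 + 1/2*1/4 + 0*1/8 = 7/16
  d_1[B] = 1/2*1/8 + 0*1/8 + 1/2*1/8 + 0*5/8 = 1/8
  d_1[C] = 1/2*1/8 + 0*1/4 + 1/2*3/8 + 0*1/8 = 1/4
  d_1[D] = 1/2*1/8 + 0*1/4 + 1/2*1/4 + 0*1/8 = 3/16
d_1 = (A=7/16, B=1/8, C=1/4, D=3/16)
  d_2[A] = 7/16*5/8 + 1/8*3/8 + 1/4*1/4 + 3/16*1/8 = 13/32
  d_2[B] = 7/16*1/8 + 1/8*1/8 + 1/4*1/8 + 3/16*5/8 = 7/32
  d_2[C] = 7/16*1/8 + 1/8*1/4 + 1/4*3/8 + 3/16*1/8 = 13/64
  d_2[D] = 7/16*1/8 + 1/8*1/4 + 1/4*1/4 + 3/16*1/8 = 11/64
d_2 = (A=13/32, B=7/32, C=13/64, D=11/64)
  d_3[A] = 13/32*5/8 + 7/32*3/8 + 13/64*1/4 + 11/64*1/8 = 209/512
  d_3[B] = 13/32*1/8 + 7/32*1/8 + 13/64*1/8 + 11/64*5/8 = 27/128
  d_3[C] = 13/32*1/8 + 7/32*1/4 + 13/64*3/8 + 11/64*1/8 = 13/64
  d_3[D] = 13/32*1/8 + 7/32*1/4 + 13/64*1/4 + 11/64*1/8 = 91/512
d_3 = (A=209/512, B=27/128, C=13/64, D=91/512)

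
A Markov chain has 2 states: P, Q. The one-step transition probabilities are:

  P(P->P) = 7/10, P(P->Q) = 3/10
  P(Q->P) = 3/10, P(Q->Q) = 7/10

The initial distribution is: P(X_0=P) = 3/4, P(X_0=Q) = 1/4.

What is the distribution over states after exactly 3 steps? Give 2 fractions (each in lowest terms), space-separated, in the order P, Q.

Propagating the distribution step by step (d_{t+1} = d_t * P):
d_0 = (P=3/4, Q=1/4)
  d_1[P] = 3/4*7/10 + 1/4*3/10 = 3/5
  d_1[Q] = 3/4*3/10 + 1/4*7/10 = 2/5
d_1 = (P=3/5, Q=2/5)
  d_2[P] = 3/5*7/10 + 2/5*3/10 = 27/50
  d_2[Q] = 3/5*3/10 + 2/5*7/10 = 23/50
d_2 = (P=27/50, Q=23/50)
  d_3[P] = 27/50*7/10 + 23/50*3/10 = 129/250
  d_3[Q] = 27/50*3/10 + 23/50*7/10 = 121/250
d_3 = (P=129/250, Q=121/250)

Answer: 129/250 121/250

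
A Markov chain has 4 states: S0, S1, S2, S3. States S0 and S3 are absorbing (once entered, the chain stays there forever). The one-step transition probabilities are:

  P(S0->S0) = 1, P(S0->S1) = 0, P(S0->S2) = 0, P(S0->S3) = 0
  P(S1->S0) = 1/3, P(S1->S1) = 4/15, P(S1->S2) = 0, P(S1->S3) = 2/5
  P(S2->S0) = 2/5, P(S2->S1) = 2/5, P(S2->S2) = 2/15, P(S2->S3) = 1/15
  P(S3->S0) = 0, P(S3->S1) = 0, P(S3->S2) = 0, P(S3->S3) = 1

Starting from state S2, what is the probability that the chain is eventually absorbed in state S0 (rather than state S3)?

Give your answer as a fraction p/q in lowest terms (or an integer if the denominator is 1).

Let a_i = P(absorbed in S0 | start in state i).
Boundary conditions: a_S0 = 1, a_S3 = 0.
For each transient state i, a_i = sum_j P(i->j) * a_j:
  a_S1 = 1/3*a_S0 + 4/15*a_S1 + 0*a_S2 + 2/5*a_S3
  a_S2 = 2/5*a_S0 + 2/5*a_S1 + 2/15*a_S2 + 1/15*a_S3

Substituting a_S0 = 1 and a_S3 = 0, rearrange to (I - Q) a = r where r[i] = P(i -> S0):
  [11/15, 0] . (a_S1, a_S2) = 1/3
  [-2/5, 13/15] . (a_S1, a_S2) = 2/5

Solving yields:
  a_S1 = 5/11
  a_S2 = 96/143

Starting state is S2, so the absorption probability is a_S2 = 96/143.

Answer: 96/143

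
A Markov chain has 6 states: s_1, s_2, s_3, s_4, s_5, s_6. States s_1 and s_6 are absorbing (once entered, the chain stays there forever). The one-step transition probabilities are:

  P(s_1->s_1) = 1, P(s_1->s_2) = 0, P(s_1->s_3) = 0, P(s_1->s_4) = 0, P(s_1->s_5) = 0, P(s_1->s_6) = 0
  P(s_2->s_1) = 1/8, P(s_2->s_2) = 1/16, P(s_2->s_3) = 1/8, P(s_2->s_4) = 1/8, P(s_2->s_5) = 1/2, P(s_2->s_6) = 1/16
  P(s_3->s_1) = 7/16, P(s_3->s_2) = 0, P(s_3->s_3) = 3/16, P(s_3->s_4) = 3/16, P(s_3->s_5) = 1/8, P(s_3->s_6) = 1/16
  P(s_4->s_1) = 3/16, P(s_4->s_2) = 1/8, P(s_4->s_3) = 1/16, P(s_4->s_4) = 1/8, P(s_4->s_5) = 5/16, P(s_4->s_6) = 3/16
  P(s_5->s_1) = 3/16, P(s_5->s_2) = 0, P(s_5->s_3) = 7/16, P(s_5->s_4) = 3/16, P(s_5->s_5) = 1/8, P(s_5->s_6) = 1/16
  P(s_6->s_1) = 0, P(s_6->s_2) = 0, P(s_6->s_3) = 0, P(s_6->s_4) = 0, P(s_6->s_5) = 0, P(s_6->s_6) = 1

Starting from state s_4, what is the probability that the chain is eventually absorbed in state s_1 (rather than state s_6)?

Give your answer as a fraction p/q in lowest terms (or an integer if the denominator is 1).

Answer: 1518/2353

Derivation:
Let a_i = P(absorbed in s_1 | start in state i).
Boundary conditions: a_s_1 = 1, a_s_6 = 0.
For each transient state i, a_i = sum_j P(i->j) * a_j:
  a_s_2 = 1/8*a_s_1 + 1/16*a_s_2 + 1/8*a_s_3 + 1/8*a_s_4 + 1/2*a_s_5 + 1/16*a_s_6
  a_s_3 = 7/16*a_s_1 + 0*a_s_2 + 3/16*a_s_3 + 3/16*a_s_4 + 1/8*a_s_5 + 1/16*a_s_6
  a_s_4 = 3/16*a_s_1 + 1/8*a_s_2 + 1/16*a_s_3 + 1/8*a_s_4 + 5/16*a_s_5 + 3/16*a_s_6
  a_s_5 = 3/16*a_s_1 + 0*a_s_2 + 7/16*a_s_3 + 3/16*a_s_4 + 1/8*a_s_5 + 1/16*a_s_6

Substituting a_s_1 = 1 and a_s_6 = 0, rearrange to (I - Q) a = r where r[i] = P(i -> s_1):
  [15/16, -1/8, -1/8, -1/2] . (a_s_2, a_s_3, a_s_4, a_s_5) = 1/8
  [0, 13/16, -3/16, -1/8] . (a_s_2, a_s_3, a_s_4, a_s_5) = 7/16
  [-1/8, -1/16, 7/8, -5/16] . (a_s_2, a_s_3, a_s_4, a_s_5) = 3/16
  [0, -7/16, -3/16, 7/8] . (a_s_2, a_s_3, a_s_4, a_s_5) = 3/16

Solving yields:
  a_s_2 = 5144/7059
  a_s_3 = 5671/7059
  a_s_4 = 1518/2353
  a_s_5 = 5324/7059

Starting state is s_4, so the absorption probability is a_s_4 = 1518/2353.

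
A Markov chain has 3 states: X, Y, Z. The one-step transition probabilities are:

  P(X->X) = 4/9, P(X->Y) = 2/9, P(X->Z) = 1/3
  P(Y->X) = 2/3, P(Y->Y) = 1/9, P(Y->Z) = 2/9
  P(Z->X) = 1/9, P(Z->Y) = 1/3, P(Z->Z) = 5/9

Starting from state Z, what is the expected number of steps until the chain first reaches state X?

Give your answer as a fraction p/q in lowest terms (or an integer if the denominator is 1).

Answer: 99/26

Derivation:
Let h_i = expected steps to first reach X from state i.
Boundary: h_X = 0.
First-step equations for the other states:
  h_Y = 1 + 2/3*h_X + 1/9*h_Y + 2/9*h_Z
  h_Z = 1 + 1/9*h_X + 1/3*h_Y + 5/9*h_Z

Substituting h_X = 0 and rearranging gives the linear system (I - Q) h = 1:
  [8/9, -2/9] . (h_Y, h_Z) = 1
  [-1/3, 4/9] . (h_Y, h_Z) = 1

Solving yields:
  h_Y = 27/13
  h_Z = 99/26

Starting state is Z, so the expected hitting time is h_Z = 99/26.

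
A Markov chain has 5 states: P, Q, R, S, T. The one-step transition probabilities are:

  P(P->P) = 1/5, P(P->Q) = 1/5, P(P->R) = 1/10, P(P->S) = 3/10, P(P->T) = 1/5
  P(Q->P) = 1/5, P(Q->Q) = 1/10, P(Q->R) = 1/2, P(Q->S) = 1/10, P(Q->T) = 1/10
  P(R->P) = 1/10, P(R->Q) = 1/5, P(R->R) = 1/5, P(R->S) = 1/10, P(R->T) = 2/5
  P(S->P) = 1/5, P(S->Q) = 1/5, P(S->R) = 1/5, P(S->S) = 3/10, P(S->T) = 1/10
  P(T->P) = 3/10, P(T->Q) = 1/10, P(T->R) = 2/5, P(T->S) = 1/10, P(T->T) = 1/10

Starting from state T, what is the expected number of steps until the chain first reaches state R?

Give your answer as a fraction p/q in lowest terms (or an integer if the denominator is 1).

Answer: 700/213

Derivation:
Let h_i = expected steps to first reach R from state i.
Boundary: h_R = 0.
First-step equations for the other states:
  h_P = 1 + 1/5*h_P + 1/5*h_Q + 1/10*h_R + 3/10*h_S + 1/5*h_T
  h_Q = 1 + 1/5*h_P + 1/10*h_Q + 1/2*h_R + 1/10*h_S + 1/10*h_T
  h_S = 1 + 1/5*h_P + 1/5*h_Q + 1/5*h_R + 3/10*h_S + 1/10*h_T
  h_T = 1 + 3/10*h_P + 1/10*h_Q + 2/5*h_R + 1/10*h_S + 1/10*h_T

Substituting h_R = 0 and rearranging gives the linear system (I - Q) h = 1:
  [4/5, -1/5, -3/10, -1/5] . (h_P, h_Q, h_S, h_T) = 1
  [-1/5, 9/10, -1/10, -1/10] . (h_P, h_Q, h_S, h_T) = 1
  [-1/5, -1/5, 7/10, -1/10] . (h_P, h_Q, h_S, h_T) = 1
  [-3/10, -1/10, -1/10, 9/10] . (h_P, h_Q, h_S, h_T) = 1

Solving yields:
  h_P = 11800/2769
  h_Q = 2640/923
  h_S = 3630/923
  h_T = 700/213

Starting state is T, so the expected hitting time is h_T = 700/213.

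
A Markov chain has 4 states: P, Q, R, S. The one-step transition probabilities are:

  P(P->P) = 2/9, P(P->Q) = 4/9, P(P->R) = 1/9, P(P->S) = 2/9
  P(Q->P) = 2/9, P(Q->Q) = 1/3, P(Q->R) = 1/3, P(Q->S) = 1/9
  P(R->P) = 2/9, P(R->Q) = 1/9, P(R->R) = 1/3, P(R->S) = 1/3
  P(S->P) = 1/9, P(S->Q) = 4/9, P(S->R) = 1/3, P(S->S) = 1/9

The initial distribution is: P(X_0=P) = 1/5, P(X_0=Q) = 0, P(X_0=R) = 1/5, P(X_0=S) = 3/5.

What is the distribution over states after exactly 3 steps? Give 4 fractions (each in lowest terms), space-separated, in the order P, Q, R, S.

Propagating the distribution step by step (d_{t+1} = d_t * P):
d_0 = (P=1/5, Q=0, R=1/5, S=3/5)
  d_1[P] = 1/5*2/9 + 0*2/9 + 1/5*2/9 + 3/5*1/9 = 7/45
  d_1[Q] = 1/5*4/9 + 0*1/3 + 1/5*1/9 + 3/5*4/9 = 17/45
  d_1[R] = 1/5*1/9 + 0*1/3 + 1/5*1/3 + 3/5*1/3 = 13/45
  d_1[S] = 1/5*2/9 + 0*1/9 + 1/5*1/3 + 3/5*1/9 = 8/45
d_1 = (P=7/45, Q=17/45, R=13/45, S=8/45)
  d_2[P] = 7/45*2/9 + 17/45*2/9 + 13/45*2/9 + 8/45*1/9 = 82/405
  d_2[Q] = 7/45*4/9 + 17/45*1/3 + 13/45*1/9 + 8/45*4/9 = 124/405
  d_2[R] = 7/45*1/9 + 17/45*1/3 + 13/45*1/3 + 8/45*1/3 = 121/405
  d_2[S] = 7/45*2/9 + 17/45*1/9 + 13/45*1/3 + 8/45*1/9 = 26/135
d_2 = (P=82/405, Q=124/405, R=121/405, S=26/135)
  d_3[P] = 82/405*2/9 + 124/405*2/9 + 121/405*2/9 + 26/135*1/9 = 244/1215
  d_3[Q] = 82/405*4/9 + 124/405*1/3 + 121/405*1/9 + 26/135*4/9 = 1133/3645
  d_3[R] = 82/405*1/9 + 124/405*1/3 + 121/405*1/3 + 26/135*1/3 = 1051/3645
  d_3[S] = 82/405*2/9 + 124/405*1/9 + 121/405*1/3 + 26/135*1/9 = 1/5
d_3 = (P=244/1215, Q=1133/3645, R=1051/3645, S=1/5)

Answer: 244/1215 1133/3645 1051/3645 1/5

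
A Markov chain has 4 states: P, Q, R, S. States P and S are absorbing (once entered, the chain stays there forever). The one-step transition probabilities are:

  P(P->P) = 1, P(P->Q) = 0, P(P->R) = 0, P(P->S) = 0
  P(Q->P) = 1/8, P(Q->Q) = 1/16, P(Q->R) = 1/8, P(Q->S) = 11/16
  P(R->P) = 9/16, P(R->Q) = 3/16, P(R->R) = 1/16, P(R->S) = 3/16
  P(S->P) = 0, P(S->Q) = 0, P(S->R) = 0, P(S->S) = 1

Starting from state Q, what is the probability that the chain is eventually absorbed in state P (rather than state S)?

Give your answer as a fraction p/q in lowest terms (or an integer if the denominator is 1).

Let a_i = P(absorbed in P | start in state i).
Boundary conditions: a_P = 1, a_S = 0.
For each transient state i, a_i = sum_j P(i->j) * a_j:
  a_Q = 1/8*a_P + 1/16*a_Q + 1/8*a_R + 11/16*a_S
  a_R = 9/16*a_P + 3/16*a_Q + 1/16*a_R + 3/16*a_S

Substituting a_P = 1 and a_S = 0, rearrange to (I - Q) a = r where r[i] = P(i -> P):
  [15/16, -1/8] . (a_Q, a_R) = 1/8
  [-3/16, 15/16] . (a_Q, a_R) = 9/16

Solving yields:
  a_Q = 16/73
  a_R = 47/73

Starting state is Q, so the absorption probability is a_Q = 16/73.

Answer: 16/73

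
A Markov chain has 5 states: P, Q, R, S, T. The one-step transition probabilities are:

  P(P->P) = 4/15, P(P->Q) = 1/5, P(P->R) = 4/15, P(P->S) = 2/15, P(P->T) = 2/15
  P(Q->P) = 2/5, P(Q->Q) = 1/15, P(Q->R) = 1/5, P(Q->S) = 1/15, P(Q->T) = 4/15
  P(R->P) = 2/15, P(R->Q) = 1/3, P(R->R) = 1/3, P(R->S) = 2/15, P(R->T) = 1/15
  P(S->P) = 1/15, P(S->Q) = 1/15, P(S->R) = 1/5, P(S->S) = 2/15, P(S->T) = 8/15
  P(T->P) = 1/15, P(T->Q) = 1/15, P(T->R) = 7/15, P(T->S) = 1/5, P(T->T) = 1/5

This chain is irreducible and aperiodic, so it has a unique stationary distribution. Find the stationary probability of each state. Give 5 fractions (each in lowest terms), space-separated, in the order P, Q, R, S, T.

Answer: 2257/12475 431/2495 3834/12475 1689/12475 508/2495

Derivation:
The stationary distribution satisfies pi = pi * P, i.e.:
  pi_P = 4/15*pi_P + 2/5*pi_Q + 2/15*pi_R + 1/15*pi_S + 1/15*pi_T
  pi_Q = 1/5*pi_P + 1/15*pi_Q + 1/3*pi_R + 1/15*pi_S + 1/15*pi_T
  pi_R = 4/15*pi_P + 1/5*pi_Q + 1/3*pi_R + 1/5*pi_S + 7/15*pi_T
  pi_S = 2/15*pi_P + 1/15*pi_Q + 2/15*pi_R + 2/15*pi_S + 1/5*pi_T
  pi_T = 2/15*pi_P + 4/15*pi_Q + 1/15*pi_R + 8/15*pi_S + 1/5*pi_T
with normalization: pi_P + pi_Q + pi_R + pi_S + pi_T = 1.

Using the first 4 balance equations plus normalization, the linear system A*pi = b is:
  [-11/15, 2/5, 2/15, 1/15, 1/15] . pi = 0
  [1/5, -14/15, 1/3, 1/15, 1/15] . pi = 0
  [4/15, 1/5, -2/3, 1/5, 7/15] . pi = 0
  [2/15, 1/15, 2/15, -13/15, 1/5] . pi = 0
  [1, 1, 1, 1, 1] . pi = 1

Solving yields:
  pi_P = 2257/12475
  pi_Q = 431/2495
  pi_R = 3834/12475
  pi_S = 1689/12475
  pi_T = 508/2495

Verification (pi * P):
  2257/12475*4/15 + 431/2495*2/5 + 3834/12475*2/15 + 1689/12475*1/15 + 508/2495*1/15 = 2257/12475 = pi_P  (ok)
  2257/12475*1/5 + 431/2495*1/15 + 3834/12475*1/3 + 1689/12475*1/15 + 508/2495*1/15 = 431/2495 = pi_Q  (ok)
  2257/12475*4/15 + 431/2495*1/5 + 3834/12475*1/3 + 1689/12475*1/5 + 508/2495*7/15 = 3834/12475 = pi_R  (ok)
  2257/12475*2/15 + 431/2495*1/15 + 3834/12475*2/15 + 1689/12475*2/15 + 508/2495*1/5 = 1689/12475 = pi_S  (ok)
  2257/12475*2/15 + 431/2495*4/15 + 3834/12475*1/15 + 1689/12475*8/15 + 508/2495*1/5 = 508/2495 = pi_T  (ok)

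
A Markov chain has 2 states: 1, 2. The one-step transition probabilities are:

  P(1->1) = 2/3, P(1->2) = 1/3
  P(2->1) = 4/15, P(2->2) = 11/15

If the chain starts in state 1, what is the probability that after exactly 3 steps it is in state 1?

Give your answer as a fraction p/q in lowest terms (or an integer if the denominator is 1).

Computing P^3 by repeated multiplication:
P^1 =
  1: [2/3, 1/3]
  2: [4/15, 11/15]
P^2 =
  1: [8/15, 7/15]
  2: [28/75, 47/75]
P^3 =
  1: [12/25, 13/25]
  2: [52/125, 73/125]

(P^3)[1 -> 1] = 12/25

Answer: 12/25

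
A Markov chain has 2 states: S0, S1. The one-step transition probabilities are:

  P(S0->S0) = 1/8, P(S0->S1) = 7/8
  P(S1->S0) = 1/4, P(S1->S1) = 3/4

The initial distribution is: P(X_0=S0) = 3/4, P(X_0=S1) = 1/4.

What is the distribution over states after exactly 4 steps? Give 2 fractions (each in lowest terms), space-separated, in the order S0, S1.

Answer: 3643/16384 12741/16384

Derivation:
Propagating the distribution step by step (d_{t+1} = d_t * P):
d_0 = (S0=3/4, S1=1/4)
  d_1[S0] = 3/4*1/8 + 1/4*1/4 = 5/32
  d_1[S1] = 3/4*7/8 + 1/4*3/4 = 27/32
d_1 = (S0=5/32, S1=27/32)
  d_2[S0] = 5/32*1/8 + 27/32*1/4 = 59/256
  d_2[S1] = 5/32*7/8 + 27/32*3/4 = 197/256
d_2 = (S0=59/256, S1=197/256)
  d_3[S0] = 59/256*1/8 + 197/256*1/4 = 453/2048
  d_3[S1] = 59/256*7/8 + 197/256*3/4 = 1595/2048
d_3 = (S0=453/2048, S1=1595/2048)
  d_4[S0] = 453/2048*1/8 + 1595/2048*1/4 = 3643/16384
  d_4[S1] = 453/2048*7/8 + 1595/2048*3/4 = 12741/16384
d_4 = (S0=3643/16384, S1=12741/16384)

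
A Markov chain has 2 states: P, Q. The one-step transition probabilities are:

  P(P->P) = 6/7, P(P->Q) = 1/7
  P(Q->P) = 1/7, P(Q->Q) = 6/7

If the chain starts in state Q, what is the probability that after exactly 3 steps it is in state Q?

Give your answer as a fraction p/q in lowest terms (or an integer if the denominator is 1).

Answer: 234/343

Derivation:
Computing P^3 by repeated multiplication:
P^1 =
  P: [6/7, 1/7]
  Q: [1/7, 6/7]
P^2 =
  P: [37/49, 12/49]
  Q: [12/49, 37/49]
P^3 =
  P: [234/343, 109/343]
  Q: [109/343, 234/343]

(P^3)[Q -> Q] = 234/343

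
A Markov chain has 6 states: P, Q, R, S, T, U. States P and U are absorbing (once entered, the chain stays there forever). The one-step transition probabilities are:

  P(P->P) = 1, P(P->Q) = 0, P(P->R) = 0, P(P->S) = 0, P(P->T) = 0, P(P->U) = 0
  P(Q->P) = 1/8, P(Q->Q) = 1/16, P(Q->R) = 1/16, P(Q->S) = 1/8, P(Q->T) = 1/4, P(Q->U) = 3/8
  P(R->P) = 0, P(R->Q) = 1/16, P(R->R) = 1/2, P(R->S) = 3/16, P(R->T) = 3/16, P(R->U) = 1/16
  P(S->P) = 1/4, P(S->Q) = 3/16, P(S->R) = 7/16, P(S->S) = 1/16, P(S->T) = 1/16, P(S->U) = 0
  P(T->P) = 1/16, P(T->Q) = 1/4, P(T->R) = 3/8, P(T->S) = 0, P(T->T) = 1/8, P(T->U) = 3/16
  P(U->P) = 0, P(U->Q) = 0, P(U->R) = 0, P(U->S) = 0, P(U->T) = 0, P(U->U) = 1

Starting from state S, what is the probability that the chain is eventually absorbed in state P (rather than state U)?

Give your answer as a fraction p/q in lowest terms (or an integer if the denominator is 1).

Answer: 6499/12778

Derivation:
Let a_i = P(absorbed in P | start in state i).
Boundary conditions: a_P = 1, a_U = 0.
For each transient state i, a_i = sum_j P(i->j) * a_j:
  a_Q = 1/8*a_P + 1/16*a_Q + 1/16*a_R + 1/8*a_S + 1/4*a_T + 3/8*a_U
  a_R = 0*a_P + 1/16*a_Q + 1/2*a_R + 3/16*a_S + 3/16*a_T + 1/16*a_U
  a_S = 1/4*a_P + 3/16*a_Q + 7/16*a_R + 1/16*a_S + 1/16*a_T + 0*a_U
  a_T = 1/16*a_P + 1/4*a_Q + 3/8*a_R + 0*a_S + 1/8*a_T + 3/16*a_U

Substituting a_P = 1 and a_U = 0, rearrange to (I - Q) a = r where r[i] = P(i -> P):
  [15/16, -1/16, -1/8, -1/4] . (a_Q, a_R, a_S, a_T) = 1/8
  [-1/16, 1/2, -3/16, -3/16] . (a_Q, a_R, a_S, a_T) = 0
  [-3/16, -7/16, 15/16, -1/16] . (a_Q, a_R, a_S, a_T) = 1/4
  [-1/4, -3/8, 0, 7/8] . (a_Q, a_R, a_S, a_T) = 1/16

Solving yields:
  a_Q = 1953/6389
  a_R = 2196/6389
  a_S = 6499/12778
  a_T = 3911/12778

Starting state is S, so the absorption probability is a_S = 6499/12778.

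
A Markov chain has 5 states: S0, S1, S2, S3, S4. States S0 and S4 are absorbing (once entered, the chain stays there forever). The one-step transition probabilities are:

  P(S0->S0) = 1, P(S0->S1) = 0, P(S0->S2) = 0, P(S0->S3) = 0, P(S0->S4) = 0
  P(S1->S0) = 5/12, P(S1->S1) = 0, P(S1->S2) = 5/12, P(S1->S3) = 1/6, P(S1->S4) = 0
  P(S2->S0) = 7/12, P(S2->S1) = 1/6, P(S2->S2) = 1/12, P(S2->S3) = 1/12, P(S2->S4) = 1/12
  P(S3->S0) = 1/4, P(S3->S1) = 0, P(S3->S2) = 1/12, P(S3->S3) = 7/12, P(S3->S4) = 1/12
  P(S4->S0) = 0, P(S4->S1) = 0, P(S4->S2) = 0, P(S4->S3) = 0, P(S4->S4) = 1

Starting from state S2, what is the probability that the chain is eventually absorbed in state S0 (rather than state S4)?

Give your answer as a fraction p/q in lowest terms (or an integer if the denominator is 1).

Answer: 259/297

Derivation:
Let a_i = P(absorbed in S0 | start in state i).
Boundary conditions: a_S0 = 1, a_S4 = 0.
For each transient state i, a_i = sum_j P(i->j) * a_j:
  a_S1 = 5/12*a_S0 + 0*a_S1 + 5/12*a_S2 + 1/6*a_S3 + 0*a_S4
  a_S2 = 7/12*a_S0 + 1/6*a_S1 + 1/12*a_S2 + 1/12*a_S3 + 1/12*a_S4
  a_S3 = 1/4*a_S0 + 0*a_S1 + 1/12*a_S2 + 7/12*a_S3 + 1/12*a_S4

Substituting a_S0 = 1 and a_S4 = 0, rearrange to (I - Q) a = r where r[i] = P(i -> S0):
  [1, -5/12, -1/6] . (a_S1, a_S2, a_S3) = 5/12
  [-1/6, 11/12, -1/12] . (a_S1, a_S2, a_S3) = 7/12
  [0, -1/12, 5/12] . (a_S1, a_S2, a_S3) = 1/4

Solving yields:
  a_S1 = 10/11
  a_S2 = 259/297
  a_S3 = 230/297

Starting state is S2, so the absorption probability is a_S2 = 259/297.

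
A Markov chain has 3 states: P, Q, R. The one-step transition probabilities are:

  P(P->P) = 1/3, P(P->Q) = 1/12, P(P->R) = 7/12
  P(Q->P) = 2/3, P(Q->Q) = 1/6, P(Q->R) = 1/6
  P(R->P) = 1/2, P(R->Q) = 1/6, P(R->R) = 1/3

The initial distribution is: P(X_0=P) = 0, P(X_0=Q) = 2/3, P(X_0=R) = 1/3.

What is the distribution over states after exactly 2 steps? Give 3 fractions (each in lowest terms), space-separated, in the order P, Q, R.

Propagating the distribution step by step (d_{t+1} = d_t * P):
d_0 = (P=0, Q=2/3, R=1/3)
  d_1[P] = 0*1/3 + 2/3*2/3 + 1/3*1/2 = 11/18
  d_1[Q] = 0*1/12 + 2/3*1/6 + 1/3*1/6 = 1/6
  d_1[R] = 0*7/12 + 2/3*1/6 + 1/3*1/3 = 2/9
d_1 = (P=11/18, Q=1/6, R=2/9)
  d_2[P] = 11/18*1/3 + 1/6*2/3 + 2/9*1/2 = 23/54
  d_2[Q] = 11/18*1/12 + 1/6*1/6 + 2/9*1/6 = 25/216
  d_2[R] = 11/18*7/12 + 1/6*1/6 + 2/9*1/3 = 11/24
d_2 = (P=23/54, Q=25/216, R=11/24)

Answer: 23/54 25/216 11/24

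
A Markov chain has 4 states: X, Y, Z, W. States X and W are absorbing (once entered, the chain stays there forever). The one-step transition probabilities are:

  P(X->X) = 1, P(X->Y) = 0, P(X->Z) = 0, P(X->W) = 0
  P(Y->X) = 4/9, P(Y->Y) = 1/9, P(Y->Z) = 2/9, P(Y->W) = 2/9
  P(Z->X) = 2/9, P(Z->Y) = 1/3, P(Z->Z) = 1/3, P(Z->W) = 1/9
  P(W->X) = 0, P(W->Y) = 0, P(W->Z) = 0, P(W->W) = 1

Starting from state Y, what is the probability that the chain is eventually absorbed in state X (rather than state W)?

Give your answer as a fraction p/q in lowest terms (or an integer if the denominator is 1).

Let a_i = P(absorbed in X | start in state i).
Boundary conditions: a_X = 1, a_W = 0.
For each transient state i, a_i = sum_j P(i->j) * a_j:
  a_Y = 4/9*a_X + 1/9*a_Y + 2/9*a_Z + 2/9*a_W
  a_Z = 2/9*a_X + 1/3*a_Y + 1/3*a_Z + 1/9*a_W

Substituting a_X = 1 and a_W = 0, rearrange to (I - Q) a = r where r[i] = P(i -> X):
  [8/9, -2/9] . (a_Y, a_Z) = 4/9
  [-1/3, 2/3] . (a_Y, a_Z) = 2/9

Solving yields:
  a_Y = 2/3
  a_Z = 2/3

Starting state is Y, so the absorption probability is a_Y = 2/3.

Answer: 2/3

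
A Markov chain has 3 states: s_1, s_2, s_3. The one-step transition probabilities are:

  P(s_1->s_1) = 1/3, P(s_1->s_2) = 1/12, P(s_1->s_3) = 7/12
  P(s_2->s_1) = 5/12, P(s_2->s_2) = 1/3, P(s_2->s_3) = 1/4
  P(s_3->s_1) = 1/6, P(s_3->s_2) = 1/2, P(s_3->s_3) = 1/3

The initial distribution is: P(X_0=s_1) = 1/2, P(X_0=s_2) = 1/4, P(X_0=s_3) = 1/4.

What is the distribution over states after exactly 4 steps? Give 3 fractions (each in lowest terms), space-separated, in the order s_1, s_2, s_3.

Answer: 1373/4608 2969/9216 389/1024

Derivation:
Propagating the distribution step by step (d_{t+1} = d_t * P):
d_0 = (s_1=1/2, s_2=1/4, s_3=1/4)
  d_1[s_1] = 1/2*1/3 + 1/4*5/12 + 1/4*1/6 = 5/16
  d_1[s_2] = 1/2*1/12 + 1/4*1/3 + 1/4*1/2 = 1/4
  d_1[s_3] = 1/2*7/12 + 1/4*1/4 + 1/4*1/3 = 7/16
d_1 = (s_1=5/16, s_2=1/4, s_3=7/16)
  d_2[s_1] = 5/16*1/3 + 1/4*5/12 + 7/16*1/6 = 9/32
  d_2[s_2] = 5/16*1/12 + 1/4*1/3 + 7/16*1/2 = 21/64
  d_2[s_3] = 5/16*7/12 + 1/4*1/4 + 7/16*1/3 = 25/64
d_2 = (s_1=9/32, s_2=21/64, s_3=25/64)
  d_3[s_1] = 9/32*1/3 + 21/64*5/12 + 25/64*1/6 = 227/768
  d_3[s_2] = 9/32*1/12 + 21/64*1/3 + 25/64*1/2 = 21/64
  d_3[s_3] = 9/32*7/12 + 21/64*1/4 + 25/64*1/3 = 289/768
d_3 = (s_1=227/768, s_2=21/64, s_3=289/768)
  d_4[s_1] = 227/768*1/3 + 21/64*5/12 + 289/768*1/6 = 1373/4608
  d_4[s_2] = 227/768*1/12 + 21/64*1/3 + 289/768*1/2 = 2969/9216
  d_4[s_3] = 227/768*7/12 + 21/64*1/4 + 289/768*1/3 = 389/1024
d_4 = (s_1=1373/4608, s_2=2969/9216, s_3=389/1024)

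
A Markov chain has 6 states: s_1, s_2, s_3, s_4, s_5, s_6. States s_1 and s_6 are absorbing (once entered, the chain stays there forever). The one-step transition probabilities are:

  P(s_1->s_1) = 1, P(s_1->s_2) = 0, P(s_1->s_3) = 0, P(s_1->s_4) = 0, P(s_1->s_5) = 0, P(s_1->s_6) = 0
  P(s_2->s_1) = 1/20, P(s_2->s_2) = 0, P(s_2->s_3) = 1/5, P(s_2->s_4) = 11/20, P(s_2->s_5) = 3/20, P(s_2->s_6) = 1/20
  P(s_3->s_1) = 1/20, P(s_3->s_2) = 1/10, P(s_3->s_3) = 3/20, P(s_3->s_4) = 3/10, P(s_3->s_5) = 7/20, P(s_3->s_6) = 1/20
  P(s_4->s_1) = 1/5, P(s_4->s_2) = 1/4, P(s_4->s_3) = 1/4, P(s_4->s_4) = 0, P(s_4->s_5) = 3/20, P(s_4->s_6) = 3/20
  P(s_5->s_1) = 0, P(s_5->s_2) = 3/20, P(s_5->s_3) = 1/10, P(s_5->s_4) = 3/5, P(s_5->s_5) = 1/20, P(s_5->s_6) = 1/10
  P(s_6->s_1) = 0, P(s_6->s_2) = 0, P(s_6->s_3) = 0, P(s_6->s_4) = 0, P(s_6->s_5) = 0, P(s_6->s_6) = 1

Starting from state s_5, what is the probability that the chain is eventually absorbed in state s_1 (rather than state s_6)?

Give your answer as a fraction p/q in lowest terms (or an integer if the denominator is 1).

Answer: 1873/4119

Derivation:
Let a_i = P(absorbed in s_1 | start in state i).
Boundary conditions: a_s_1 = 1, a_s_6 = 0.
For each transient state i, a_i = sum_j P(i->j) * a_j:
  a_s_2 = 1/20*a_s_1 + 0*a_s_2 + 1/5*a_s_3 + 11/20*a_s_4 + 3/20*a_s_5 + 1/20*a_s_6
  a_s_3 = 1/20*a_s_1 + 1/10*a_s_2 + 3/20*a_s_3 + 3/10*a_s_4 + 7/20*a_s_5 + 1/20*a_s_6
  a_s_4 = 1/5*a_s_1 + 1/4*a_s_2 + 1/4*a_s_3 + 0*a_s_4 + 3/20*a_s_5 + 3/20*a_s_6
  a_s_5 = 0*a_s_1 + 3/20*a_s_2 + 1/10*a_s_3 + 3/5*a_s_4 + 1/20*a_s_5 + 1/10*a_s_6

Substituting a_s_1 = 1 and a_s_6 = 0, rearrange to (I - Q) a = r where r[i] = P(i -> s_1):
  [1, -1/5, -11/20, -3/20] . (a_s_2, a_s_3, a_s_4, a_s_5) = 1/20
  [-1/10, 17/20, -3/10, -7/20] . (a_s_2, a_s_3, a_s_4, a_s_5) = 1/20
  [-1/4, -1/4, 1, -3/20] . (a_s_2, a_s_3, a_s_4, a_s_5) = 1/5
  [-3/20, -1/10, -3/5, 19/20] . (a_s_2, a_s_3, a_s_4, a_s_5) = 0

Solving yields:
  a_s_2 = 8895/17849
  a_s_3 = 26036/53547
  a_s_4 = 27542/53547
  a_s_5 = 1873/4119

Starting state is s_5, so the absorption probability is a_s_5 = 1873/4119.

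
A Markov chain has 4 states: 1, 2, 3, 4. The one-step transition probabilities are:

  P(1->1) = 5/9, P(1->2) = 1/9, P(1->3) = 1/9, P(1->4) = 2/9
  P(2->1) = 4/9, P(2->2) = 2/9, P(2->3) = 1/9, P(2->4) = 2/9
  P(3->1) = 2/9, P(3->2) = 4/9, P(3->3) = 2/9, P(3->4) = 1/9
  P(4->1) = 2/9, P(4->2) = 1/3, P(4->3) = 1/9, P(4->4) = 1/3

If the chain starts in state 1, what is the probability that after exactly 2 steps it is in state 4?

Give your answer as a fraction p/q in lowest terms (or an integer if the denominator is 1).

Answer: 19/81

Derivation:
Computing P^2 by repeated multiplication:
P^1 =
  1: [5/9, 1/9, 1/9, 2/9]
  2: [4/9, 2/9, 1/9, 2/9]
  3: [2/9, 4/9, 2/9, 1/9]
  4: [2/9, 1/3, 1/9, 1/3]
P^2 =
  1: [35/81, 17/81, 10/81, 19/81]
  2: [34/81, 2/9, 10/81, 19/81]
  3: [32/81, 7/27, 11/81, 17/81]
  4: [10/27, 7/27, 10/81, 20/81]

(P^2)[1 -> 4] = 19/81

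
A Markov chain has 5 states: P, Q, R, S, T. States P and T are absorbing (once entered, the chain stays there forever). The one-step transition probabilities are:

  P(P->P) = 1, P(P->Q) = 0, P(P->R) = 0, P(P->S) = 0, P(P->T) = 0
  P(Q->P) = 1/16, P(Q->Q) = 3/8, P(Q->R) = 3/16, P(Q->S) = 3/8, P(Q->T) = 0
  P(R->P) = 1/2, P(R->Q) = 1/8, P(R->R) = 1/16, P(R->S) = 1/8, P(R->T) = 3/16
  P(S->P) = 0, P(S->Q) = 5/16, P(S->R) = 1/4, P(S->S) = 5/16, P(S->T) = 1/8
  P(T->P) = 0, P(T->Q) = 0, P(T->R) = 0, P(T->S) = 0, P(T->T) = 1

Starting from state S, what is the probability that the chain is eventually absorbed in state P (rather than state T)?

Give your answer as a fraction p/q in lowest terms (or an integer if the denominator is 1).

Answer: 523/976

Derivation:
Let a_i = P(absorbed in P | start in state i).
Boundary conditions: a_P = 1, a_T = 0.
For each transient state i, a_i = sum_j P(i->j) * a_j:
  a_Q = 1/16*a_P + 3/8*a_Q + 3/16*a_R + 3/8*a_S + 0*a_T
  a_R = 1/2*a_P + 1/8*a_Q + 1/16*a_R + 1/8*a_S + 3/16*a_T
  a_S = 0*a_P + 5/16*a_Q + 1/4*a_R + 5/16*a_S + 1/8*a_T

Substituting a_P = 1 and a_T = 0, rearrange to (I - Q) a = r where r[i] = P(i -> P):
  [5/8, -3/16, -3/8] . (a_Q, a_R, a_S) = 1/16
  [-1/8, 15/16, -1/8] . (a_Q, a_R, a_S) = 1/2
  [-5/16, -1/4, 11/16] . (a_Q, a_R, a_S) = 0

Solving yields:
  a_Q = 613/976
  a_R = 42/61
  a_S = 523/976

Starting state is S, so the absorption probability is a_S = 523/976.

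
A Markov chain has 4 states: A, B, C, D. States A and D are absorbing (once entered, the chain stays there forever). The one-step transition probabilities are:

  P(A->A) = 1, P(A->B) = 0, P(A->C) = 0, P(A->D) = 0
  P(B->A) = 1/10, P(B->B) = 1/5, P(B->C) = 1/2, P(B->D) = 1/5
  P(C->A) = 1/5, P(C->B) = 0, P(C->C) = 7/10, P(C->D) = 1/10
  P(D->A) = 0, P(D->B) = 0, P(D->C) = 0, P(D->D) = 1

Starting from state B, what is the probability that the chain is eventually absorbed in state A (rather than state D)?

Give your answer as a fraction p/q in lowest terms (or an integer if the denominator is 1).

Let a_i = P(absorbed in A | start in state i).
Boundary conditions: a_A = 1, a_D = 0.
For each transient state i, a_i = sum_j P(i->j) * a_j:
  a_B = 1/10*a_A + 1/5*a_B + 1/2*a_C + 1/5*a_D
  a_C = 1/5*a_A + 0*a_B + 7/10*a_C + 1/10*a_D

Substituting a_A = 1 and a_D = 0, rearrange to (I - Q) a = r where r[i] = P(i -> A):
  [4/5, -1/2] . (a_B, a_C) = 1/10
  [0, 3/10] . (a_B, a_C) = 1/5

Solving yields:
  a_B = 13/24
  a_C = 2/3

Starting state is B, so the absorption probability is a_B = 13/24.

Answer: 13/24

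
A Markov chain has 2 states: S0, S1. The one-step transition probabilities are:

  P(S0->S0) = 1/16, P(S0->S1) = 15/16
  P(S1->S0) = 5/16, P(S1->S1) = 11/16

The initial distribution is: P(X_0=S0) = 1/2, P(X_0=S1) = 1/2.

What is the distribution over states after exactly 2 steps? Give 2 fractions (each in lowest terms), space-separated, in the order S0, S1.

Answer: 17/64 47/64

Derivation:
Propagating the distribution step by step (d_{t+1} = d_t * P):
d_0 = (S0=1/2, S1=1/2)
  d_1[S0] = 1/2*1/16 + 1/2*5/16 = 3/16
  d_1[S1] = 1/2*15/16 + 1/2*11/16 = 13/16
d_1 = (S0=3/16, S1=13/16)
  d_2[S0] = 3/16*1/16 + 13/16*5/16 = 17/64
  d_2[S1] = 3/16*15/16 + 13/16*11/16 = 47/64
d_2 = (S0=17/64, S1=47/64)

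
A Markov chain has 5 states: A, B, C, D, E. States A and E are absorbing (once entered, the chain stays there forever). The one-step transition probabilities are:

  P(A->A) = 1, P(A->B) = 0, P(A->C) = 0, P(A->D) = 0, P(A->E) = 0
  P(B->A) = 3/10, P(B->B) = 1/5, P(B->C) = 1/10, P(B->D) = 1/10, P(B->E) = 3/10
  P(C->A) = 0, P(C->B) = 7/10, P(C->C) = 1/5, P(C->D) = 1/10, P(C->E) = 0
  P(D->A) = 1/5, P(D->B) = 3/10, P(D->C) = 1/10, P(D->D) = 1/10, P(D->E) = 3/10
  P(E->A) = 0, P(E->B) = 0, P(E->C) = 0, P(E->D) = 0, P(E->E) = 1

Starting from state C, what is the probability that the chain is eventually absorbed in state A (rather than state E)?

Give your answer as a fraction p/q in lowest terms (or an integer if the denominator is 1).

Answer: 76/157

Derivation:
Let a_i = P(absorbed in A | start in state i).
Boundary conditions: a_A = 1, a_E = 0.
For each transient state i, a_i = sum_j P(i->j) * a_j:
  a_B = 3/10*a_A + 1/5*a_B + 1/10*a_C + 1/10*a_D + 3/10*a_E
  a_C = 0*a_A + 7/10*a_B + 1/5*a_C + 1/10*a_D + 0*a_E
  a_D = 1/5*a_A + 3/10*a_B + 1/10*a_C + 1/10*a_D + 3/10*a_E

Substituting a_A = 1 and a_E = 0, rearrange to (I - Q) a = r where r[i] = P(i -> A):
  [4/5, -1/10, -1/10] . (a_B, a_C, a_D) = 3/10
  [-7/10, 4/5, -1/10] . (a_B, a_C, a_D) = 0
  [-3/10, -1/10, 9/10] . (a_B, a_C, a_D) = 1/5

Solving yields:
  a_B = 77/157
  a_C = 76/157
  a_D = 69/157

Starting state is C, so the absorption probability is a_C = 76/157.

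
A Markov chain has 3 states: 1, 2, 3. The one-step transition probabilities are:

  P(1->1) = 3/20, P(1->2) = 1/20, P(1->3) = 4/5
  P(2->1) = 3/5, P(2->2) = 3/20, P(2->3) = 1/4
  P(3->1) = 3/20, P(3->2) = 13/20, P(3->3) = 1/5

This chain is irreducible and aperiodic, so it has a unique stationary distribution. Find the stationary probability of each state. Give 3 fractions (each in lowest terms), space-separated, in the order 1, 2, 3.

Answer: 69/236 56/177 277/708

Derivation:
The stationary distribution satisfies pi = pi * P, i.e.:
  pi_1 = 3/20*pi_1 + 3/5*pi_2 + 3/20*pi_3
  pi_2 = 1/20*pi_1 + 3/20*pi_2 + 13/20*pi_3
  pi_3 = 4/5*pi_1 + 1/4*pi_2 + 1/5*pi_3
with normalization: pi_1 + pi_2 + pi_3 = 1.

Using the first 2 balance equations plus normalization, the linear system A*pi = b is:
  [-17/20, 3/5, 3/20] . pi = 0
  [1/20, -17/20, 13/20] . pi = 0
  [1, 1, 1] . pi = 1

Solving yields:
  pi_1 = 69/236
  pi_2 = 56/177
  pi_3 = 277/708

Verification (pi * P):
  69/236*3/20 + 56/177*3/5 + 277/708*3/20 = 69/236 = pi_1  (ok)
  69/236*1/20 + 56/177*3/20 + 277/708*13/20 = 56/177 = pi_2  (ok)
  69/236*4/5 + 56/177*1/4 + 277/708*1/5 = 277/708 = pi_3  (ok)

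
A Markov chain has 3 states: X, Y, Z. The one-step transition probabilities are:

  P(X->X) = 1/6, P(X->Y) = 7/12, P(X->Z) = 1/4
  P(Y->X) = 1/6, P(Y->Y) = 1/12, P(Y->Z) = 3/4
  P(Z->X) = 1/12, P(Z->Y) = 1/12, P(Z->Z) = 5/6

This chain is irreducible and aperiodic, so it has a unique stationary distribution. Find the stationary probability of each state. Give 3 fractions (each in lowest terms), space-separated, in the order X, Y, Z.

Answer: 13/126 17/126 16/21

Derivation:
The stationary distribution satisfies pi = pi * P, i.e.:
  pi_X = 1/6*pi_X + 1/6*pi_Y + 1/12*pi_Z
  pi_Y = 7/12*pi_X + 1/12*pi_Y + 1/12*pi_Z
  pi_Z = 1/4*pi_X + 3/4*pi_Y + 5/6*pi_Z
with normalization: pi_X + pi_Y + pi_Z = 1.

Using the first 2 balance equations plus normalization, the linear system A*pi = b is:
  [-5/6, 1/6, 1/12] . pi = 0
  [7/12, -11/12, 1/12] . pi = 0
  [1, 1, 1] . pi = 1

Solving yields:
  pi_X = 13/126
  pi_Y = 17/126
  pi_Z = 16/21

Verification (pi * P):
  13/126*1/6 + 17/126*1/6 + 16/21*1/12 = 13/126 = pi_X  (ok)
  13/126*7/12 + 17/126*1/12 + 16/21*1/12 = 17/126 = pi_Y  (ok)
  13/126*1/4 + 17/126*3/4 + 16/21*5/6 = 16/21 = pi_Z  (ok)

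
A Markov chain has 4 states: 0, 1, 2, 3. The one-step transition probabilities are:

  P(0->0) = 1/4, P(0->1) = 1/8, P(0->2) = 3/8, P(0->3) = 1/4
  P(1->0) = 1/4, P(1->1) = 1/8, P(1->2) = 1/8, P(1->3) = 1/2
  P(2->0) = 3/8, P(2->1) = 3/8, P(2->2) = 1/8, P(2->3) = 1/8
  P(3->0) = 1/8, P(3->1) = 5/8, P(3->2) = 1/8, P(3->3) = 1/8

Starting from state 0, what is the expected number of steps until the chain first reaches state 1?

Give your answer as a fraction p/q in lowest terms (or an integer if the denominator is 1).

Let h_i = expected steps to first reach 1 from state i.
Boundary: h_1 = 0.
First-step equations for the other states:
  h_0 = 1 + 1/4*h_0 + 1/8*h_1 + 3/8*h_2 + 1/4*h_3
  h_2 = 1 + 3/8*h_0 + 3/8*h_1 + 1/8*h_2 + 1/8*h_3
  h_3 = 1 + 1/8*h_0 + 5/8*h_1 + 1/8*h_2 + 1/8*h_3

Substituting h_1 = 0 and rearranging gives the linear system (I - Q) h = 1:
  [3/4, -3/8, -1/4] . (h_0, h_2, h_3) = 1
  [-3/8, 7/8, -1/8] . (h_0, h_2, h_3) = 1
  [-1/8, -1/8, 7/8] . (h_0, h_2, h_3) = 1

Solving yields:
  h_0 = 352/101
  h_2 = 296/101
  h_3 = 208/101

Starting state is 0, so the expected hitting time is h_0 = 352/101.

Answer: 352/101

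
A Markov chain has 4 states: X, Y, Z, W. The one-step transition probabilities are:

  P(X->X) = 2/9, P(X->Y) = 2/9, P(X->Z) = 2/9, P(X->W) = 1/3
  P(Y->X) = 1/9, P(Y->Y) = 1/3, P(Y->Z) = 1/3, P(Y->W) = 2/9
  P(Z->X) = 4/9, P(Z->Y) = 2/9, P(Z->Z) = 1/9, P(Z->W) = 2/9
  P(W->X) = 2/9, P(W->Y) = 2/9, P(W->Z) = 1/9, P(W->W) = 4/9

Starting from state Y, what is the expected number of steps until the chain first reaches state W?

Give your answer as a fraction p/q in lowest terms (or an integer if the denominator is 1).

Answer: 819/202

Derivation:
Let h_i = expected steps to first reach W from state i.
Boundary: h_W = 0.
First-step equations for the other states:
  h_X = 1 + 2/9*h_X + 2/9*h_Y + 2/9*h_Z + 1/3*h_W
  h_Y = 1 + 1/9*h_X + 1/3*h_Y + 1/3*h_Z + 2/9*h_W
  h_Z = 1 + 4/9*h_X + 2/9*h_Y + 1/9*h_Z + 2/9*h_W

Substituting h_W = 0 and rearranging gives the linear system (I - Q) h = 1:
  [7/9, -2/9, -2/9] . (h_X, h_Y, h_Z) = 1
  [-1/9, 2/3, -1/3] . (h_X, h_Y, h_Z) = 1
  [-4/9, -2/9, 8/9] . (h_X, h_Y, h_Z) = 1

Solving yields:
  h_X = 360/101
  h_Y = 819/202
  h_Z = 396/101

Starting state is Y, so the expected hitting time is h_Y = 819/202.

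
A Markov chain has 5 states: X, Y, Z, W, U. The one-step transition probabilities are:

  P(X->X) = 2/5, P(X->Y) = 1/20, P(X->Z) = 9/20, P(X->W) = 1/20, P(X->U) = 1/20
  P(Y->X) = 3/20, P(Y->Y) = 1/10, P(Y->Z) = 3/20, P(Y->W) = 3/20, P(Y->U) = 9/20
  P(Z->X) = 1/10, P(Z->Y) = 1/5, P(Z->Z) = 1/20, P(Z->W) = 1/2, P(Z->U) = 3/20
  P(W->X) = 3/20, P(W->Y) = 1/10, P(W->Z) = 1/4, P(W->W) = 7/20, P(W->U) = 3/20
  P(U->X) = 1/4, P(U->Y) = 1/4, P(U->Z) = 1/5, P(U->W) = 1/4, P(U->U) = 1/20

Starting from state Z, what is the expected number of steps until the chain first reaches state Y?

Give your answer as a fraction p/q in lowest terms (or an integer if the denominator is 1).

Let h_i = expected steps to first reach Y from state i.
Boundary: h_Y = 0.
First-step equations for the other states:
  h_X = 1 + 2/5*h_X + 1/20*h_Y + 9/20*h_Z + 1/20*h_W + 1/20*h_U
  h_Z = 1 + 1/10*h_X + 1/5*h_Y + 1/20*h_Z + 1/2*h_W + 3/20*h_U
  h_W = 1 + 3/20*h_X + 1/10*h_Y + 1/4*h_Z + 7/20*h_W + 3/20*h_U
  h_U = 1 + 1/4*h_X + 1/4*h_Y + 1/5*h_Z + 1/4*h_W + 1/20*h_U

Substituting h_Y = 0 and rearranging gives the linear system (I - Q) h = 1:
  [3/5, -9/20, -1/20, -1/20] . (h_X, h_Z, h_W, h_U) = 1
  [-1/10, 19/20, -1/2, -3/20] . (h_X, h_Z, h_W, h_U) = 1
  [-3/20, -1/4, 13/20, -3/20] . (h_X, h_Z, h_W, h_U) = 1
  [-1/4, -1/5, -1/4, 19/20] . (h_X, h_Z, h_W, h_U) = 1

Solving yields:
  h_X = 57320/7101
  h_Z = 49400/7101
  h_W = 54040/7101
  h_U = 47180/7101

Starting state is Z, so the expected hitting time is h_Z = 49400/7101.

Answer: 49400/7101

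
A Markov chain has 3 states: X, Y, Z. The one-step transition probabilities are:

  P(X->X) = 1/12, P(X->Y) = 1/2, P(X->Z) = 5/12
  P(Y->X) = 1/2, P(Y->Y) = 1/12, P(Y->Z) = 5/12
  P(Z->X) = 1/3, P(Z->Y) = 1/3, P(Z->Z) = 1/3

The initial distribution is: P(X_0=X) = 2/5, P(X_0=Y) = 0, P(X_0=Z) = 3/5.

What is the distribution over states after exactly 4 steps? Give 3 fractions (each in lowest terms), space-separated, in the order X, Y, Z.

Propagating the distribution step by step (d_{t+1} = d_t * P):
d_0 = (X=2/5, Y=0, Z=3/5)
  d_1[X] = 2/5*1/12 + 0*1/2 + 3/5*1/3 = 7/30
  d_1[Y] = 2/5*1/2 + 0*1/12 + 3/5*1/3 = 2/5
  d_1[Z] = 2/5*5/12 + 0*5/12 + 3/5*1/3 = 11/30
d_1 = (X=7/30, Y=2/5, Z=11/30)
  d_2[X] = 7/30*1/12 + 2/5*1/2 + 11/30*1/3 = 41/120
  d_2[Y] = 7/30*1/2 + 2/5*1/12 + 11/30*1/3 = 49/180
  d_2[Z] = 7/30*5/12 + 2/5*5/12 + 11/30*1/3 = 139/360
d_2 = (X=41/120, Y=49/180, Z=139/360)
  d_3[X] = 41/120*1/12 + 49/180*1/2 + 139/360*1/3 = 1267/4320
  d_3[Y] = 41/120*1/2 + 49/180*1/12 + 139/360*1/3 = 29/90
  d_3[Z] = 41/120*5/12 + 49/180*5/12 + 139/360*1/3 = 1661/4320
d_3 = (X=1267/4320, Y=29/90, Z=1661/4320)
  d_4[X] = 1267/4320*1/12 + 29/90*1/2 + 1661/4320*1/3 = 1807/5760
  d_4[Y] = 1267/4320*1/2 + 29/90*1/12 + 1661/4320*1/3 = 7819/25920
  d_4[Z] = 1267/4320*5/12 + 29/90*5/12 + 1661/4320*1/3 = 19939/51840
d_4 = (X=1807/5760, Y=7819/25920, Z=19939/51840)

Answer: 1807/5760 7819/25920 19939/51840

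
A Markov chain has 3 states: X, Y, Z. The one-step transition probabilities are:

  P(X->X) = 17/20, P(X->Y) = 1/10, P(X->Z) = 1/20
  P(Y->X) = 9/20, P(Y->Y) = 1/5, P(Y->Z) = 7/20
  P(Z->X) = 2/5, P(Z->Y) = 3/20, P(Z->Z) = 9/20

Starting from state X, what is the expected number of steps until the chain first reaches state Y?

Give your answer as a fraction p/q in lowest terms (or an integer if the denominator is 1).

Let h_i = expected steps to first reach Y from state i.
Boundary: h_Y = 0.
First-step equations for the other states:
  h_X = 1 + 17/20*h_X + 1/10*h_Y + 1/20*h_Z
  h_Z = 1 + 2/5*h_X + 3/20*h_Y + 9/20*h_Z

Substituting h_Y = 0 and rearranging gives the linear system (I - Q) h = 1:
  [3/20, -1/20] . (h_X, h_Z) = 1
  [-2/5, 11/20] . (h_X, h_Z) = 1

Solving yields:
  h_X = 48/5
  h_Z = 44/5

Starting state is X, so the expected hitting time is h_X = 48/5.

Answer: 48/5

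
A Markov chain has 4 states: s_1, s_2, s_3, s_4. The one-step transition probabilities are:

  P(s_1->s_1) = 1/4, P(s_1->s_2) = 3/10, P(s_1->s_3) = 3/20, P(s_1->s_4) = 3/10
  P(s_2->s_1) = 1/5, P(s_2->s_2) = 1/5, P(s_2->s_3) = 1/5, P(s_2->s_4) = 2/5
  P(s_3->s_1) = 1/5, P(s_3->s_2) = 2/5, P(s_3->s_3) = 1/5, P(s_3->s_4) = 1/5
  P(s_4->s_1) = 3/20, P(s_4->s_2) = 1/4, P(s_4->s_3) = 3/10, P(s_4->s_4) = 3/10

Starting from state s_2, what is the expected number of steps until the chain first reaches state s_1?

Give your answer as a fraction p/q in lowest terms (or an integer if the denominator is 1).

Answer: 560/103

Derivation:
Let h_i = expected steps to first reach s_1 from state i.
Boundary: h_s_1 = 0.
First-step equations for the other states:
  h_s_2 = 1 + 1/5*h_s_1 + 1/5*h_s_2 + 1/5*h_s_3 + 2/5*h_s_4
  h_s_3 = 1 + 1/5*h_s_1 + 2/5*h_s_2 + 1/5*h_s_3 + 1/5*h_s_4
  h_s_4 = 1 + 3/20*h_s_1 + 1/4*h_s_2 + 3/10*h_s_3 + 3/10*h_s_4

Substituting h_s_1 = 0 and rearranging gives the linear system (I - Q) h = 1:
  [4/5, -1/5, -2/5] . (h_s_2, h_s_3, h_s_4) = 1
  [-2/5, 4/5, -1/5] . (h_s_2, h_s_3, h_s_4) = 1
  [-1/4, -3/10, 7/10] . (h_s_2, h_s_3, h_s_4) = 1

Solving yields:
  h_s_2 = 560/103
  h_s_3 = 555/103
  h_s_4 = 585/103

Starting state is s_2, so the expected hitting time is h_s_2 = 560/103.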